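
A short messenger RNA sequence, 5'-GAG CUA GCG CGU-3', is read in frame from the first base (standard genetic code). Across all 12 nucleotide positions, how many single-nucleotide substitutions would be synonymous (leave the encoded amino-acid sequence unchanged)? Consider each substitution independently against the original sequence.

Codon 1 (GAG, Glu): 1 synonymous substitution.
Codon 2 (CUA, Leu): 4 synonymous substitutions.
Codon 3 (GCG, Ala): 3 synonymous substitutions.
Codon 4 (CGU, Arg): 3 synonymous substitutions.
Total: 1 + 4 + 3 + 3 = 11.

11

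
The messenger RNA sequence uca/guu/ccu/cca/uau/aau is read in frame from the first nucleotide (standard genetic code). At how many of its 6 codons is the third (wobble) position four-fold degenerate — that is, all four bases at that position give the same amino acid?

4

Codon 1 UCA (Ser): third position 4-fold.
Codon 2 GUU (Val): third position 4-fold.
Codon 3 CCU (Pro): third position 4-fold.
Codon 4 CCA (Pro): third position 4-fold.
Codon 5 UAU (Tyr): third position 2-fold.
Codon 6 AAU (Asn): third position 2-fold.
Four-fold degenerate third positions: 4.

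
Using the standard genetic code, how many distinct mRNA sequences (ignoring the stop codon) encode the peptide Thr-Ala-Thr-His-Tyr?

Thr: 4 codons.
Ala: 4 codons.
Thr: 4 codons.
His: 2 codons.
Tyr: 2 codons.
4 × 4 × 4 × 2 × 2 = 256.

256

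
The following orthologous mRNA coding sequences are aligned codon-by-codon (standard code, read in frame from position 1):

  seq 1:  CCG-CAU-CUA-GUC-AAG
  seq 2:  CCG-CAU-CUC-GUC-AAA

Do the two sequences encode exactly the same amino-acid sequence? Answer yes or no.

Codon 1: CCG Pro / CCG Pro — identical.
Codon 2: CAU His / CAU His — identical.
Codon 3: CUA Leu / CUC Leu — synonymous.
Codon 4: GUC Val / GUC Val — identical.
Codon 5: AAG Lys / AAA Lys — synonymous.
Nonsynonymous differences: 0 → same protein.

yes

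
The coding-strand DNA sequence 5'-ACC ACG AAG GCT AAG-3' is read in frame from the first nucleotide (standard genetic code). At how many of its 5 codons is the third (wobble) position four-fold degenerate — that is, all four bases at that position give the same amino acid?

3

Codon 1 ACC (Thr): third position 4-fold.
Codon 2 ACG (Thr): third position 4-fold.
Codon 3 AAG (Lys): third position 2-fold.
Codon 4 GCT (Ala): third position 4-fold.
Codon 5 AAG (Lys): third position 2-fold.
Four-fold degenerate third positions: 3.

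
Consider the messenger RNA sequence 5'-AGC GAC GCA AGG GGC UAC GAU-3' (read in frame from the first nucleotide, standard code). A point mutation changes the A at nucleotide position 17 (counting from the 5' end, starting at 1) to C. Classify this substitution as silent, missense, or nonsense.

Position 17 falls in codon 6: UAC → Tyr.
After the substitution the codon is UCC → Ser.
Tyr ≠ Ser, so this is a missense mutation.

missense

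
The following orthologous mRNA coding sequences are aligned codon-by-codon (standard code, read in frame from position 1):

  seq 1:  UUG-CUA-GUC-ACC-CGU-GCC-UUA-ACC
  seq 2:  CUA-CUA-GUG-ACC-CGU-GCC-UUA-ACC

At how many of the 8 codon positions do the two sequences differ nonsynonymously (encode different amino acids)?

0

Codon 1: UUG Leu / CUA Leu — synonymous.
Codon 2: CUA Leu / CUA Leu — identical.
Codon 3: GUC Val / GUG Val — synonymous.
Codon 4: ACC Thr / ACC Thr — identical.
Codon 5: CGU Arg / CGU Arg — identical.
Codon 6: GCC Ala / GCC Ala — identical.
Codon 7: UUA Leu / UUA Leu — identical.
Codon 8: ACC Thr / ACC Thr — identical.
Nonsynonymous differences: 0.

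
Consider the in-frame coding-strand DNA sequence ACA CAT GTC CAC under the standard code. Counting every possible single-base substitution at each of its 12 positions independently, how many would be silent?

Codon 1 (ACA, Thr): 3 synonymous substitutions.
Codon 2 (CAT, His): 1 synonymous substitution.
Codon 3 (GTC, Val): 3 synonymous substitutions.
Codon 4 (CAC, His): 1 synonymous substitution.
Total: 3 + 1 + 3 + 1 = 8.

8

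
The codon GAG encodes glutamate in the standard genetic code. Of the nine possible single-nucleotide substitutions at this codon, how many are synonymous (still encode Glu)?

1

Position 1: none → 0 synonymous.
Position 2: none → 0 synonymous.
Position 3: GAA → 1 synonymous.
Total: 0 + 0 + 1 = 1.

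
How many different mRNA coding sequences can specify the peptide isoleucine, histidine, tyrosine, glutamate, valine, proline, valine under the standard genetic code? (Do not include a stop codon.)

Ile: 3 codons.
His: 2 codons.
Tyr: 2 codons.
Glu: 2 codons.
Val: 4 codons.
Pro: 4 codons.
Val: 4 codons.
3 × 2 × 2 × 2 × 4 × 4 × 4 = 1536.

1536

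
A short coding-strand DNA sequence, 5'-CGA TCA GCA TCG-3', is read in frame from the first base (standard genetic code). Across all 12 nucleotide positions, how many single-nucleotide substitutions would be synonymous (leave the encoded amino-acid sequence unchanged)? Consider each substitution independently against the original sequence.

13

Codon 1 (CGA, Arg): 4 synonymous substitutions.
Codon 2 (TCA, Ser): 3 synonymous substitutions.
Codon 3 (GCA, Ala): 3 synonymous substitutions.
Codon 4 (TCG, Ser): 3 synonymous substitutions.
Total: 4 + 3 + 3 + 3 = 13.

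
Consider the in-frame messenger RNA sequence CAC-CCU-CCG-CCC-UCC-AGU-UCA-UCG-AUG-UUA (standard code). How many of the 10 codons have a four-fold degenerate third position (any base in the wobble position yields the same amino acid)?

6

Codon 1 CAC (His): third position 2-fold.
Codon 2 CCU (Pro): third position 4-fold.
Codon 3 CCG (Pro): third position 4-fold.
Codon 4 CCC (Pro): third position 4-fold.
Codon 5 UCC (Ser): third position 4-fold.
Codon 6 AGU (Ser): third position 2-fold.
Codon 7 UCA (Ser): third position 4-fold.
Codon 8 UCG (Ser): third position 4-fold.
Codon 9 AUG (Met): third position 1-fold.
Codon 10 UUA (Leu): third position 2-fold.
Four-fold degenerate third positions: 6.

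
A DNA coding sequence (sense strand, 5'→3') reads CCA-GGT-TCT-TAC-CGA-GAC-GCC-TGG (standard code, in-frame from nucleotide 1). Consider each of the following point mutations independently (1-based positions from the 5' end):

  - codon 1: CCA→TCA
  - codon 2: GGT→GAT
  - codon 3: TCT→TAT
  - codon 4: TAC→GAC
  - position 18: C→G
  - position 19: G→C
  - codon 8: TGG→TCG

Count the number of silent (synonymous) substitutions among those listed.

0

Codon 1: CCA (Pro) → TCA (Ser) — missense.
Codon 2: GGT (Gly) → GAT (Asp) — missense.
Codon 3: TCT (Ser) → TAT (Tyr) — missense.
Codon 4: TAC (Tyr) → GAC (Asp) — missense.
Codon 6: GAC (Asp) → GAG (Glu) — missense.
Codon 7: GCC (Ala) → CCC (Pro) — missense.
Codon 8: TGG (Trp) → TCG (Ser) — missense.
Synonymous: 0 of 7.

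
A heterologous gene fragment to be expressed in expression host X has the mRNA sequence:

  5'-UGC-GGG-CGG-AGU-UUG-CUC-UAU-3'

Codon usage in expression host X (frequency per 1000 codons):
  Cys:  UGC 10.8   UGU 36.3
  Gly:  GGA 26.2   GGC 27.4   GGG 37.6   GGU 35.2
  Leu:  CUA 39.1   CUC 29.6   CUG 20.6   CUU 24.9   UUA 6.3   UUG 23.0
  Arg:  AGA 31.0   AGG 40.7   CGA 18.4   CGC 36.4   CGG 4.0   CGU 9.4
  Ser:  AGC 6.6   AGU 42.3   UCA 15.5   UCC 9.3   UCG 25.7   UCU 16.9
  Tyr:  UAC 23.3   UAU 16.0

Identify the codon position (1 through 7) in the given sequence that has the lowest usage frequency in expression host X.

3

Codon 1 UGC (Cys): 10.8 per 1000.
Codon 2 GGG (Gly): 37.6 per 1000.
Codon 3 CGG (Arg): 4.0 per 1000.
Codon 4 AGU (Ser): 42.3 per 1000.
Codon 5 UUG (Leu): 23.0 per 1000.
Codon 6 CUC (Leu): 29.6 per 1000.
Codon 7 UAU (Tyr): 16.0 per 1000.
Lowest frequency is 4.0 at codon 3.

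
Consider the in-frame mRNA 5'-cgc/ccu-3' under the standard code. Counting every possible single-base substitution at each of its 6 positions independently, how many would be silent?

Codon 1 (CGC, Arg): 3 synonymous substitutions.
Codon 2 (CCU, Pro): 3 synonymous substitutions.
Total: 3 + 3 = 6.

6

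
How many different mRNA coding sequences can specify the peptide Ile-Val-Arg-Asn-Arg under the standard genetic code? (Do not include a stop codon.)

864

Ile: 3 codons.
Val: 4 codons.
Arg: 6 codons.
Asn: 2 codons.
Arg: 6 codons.
3 × 4 × 6 × 2 × 6 = 864.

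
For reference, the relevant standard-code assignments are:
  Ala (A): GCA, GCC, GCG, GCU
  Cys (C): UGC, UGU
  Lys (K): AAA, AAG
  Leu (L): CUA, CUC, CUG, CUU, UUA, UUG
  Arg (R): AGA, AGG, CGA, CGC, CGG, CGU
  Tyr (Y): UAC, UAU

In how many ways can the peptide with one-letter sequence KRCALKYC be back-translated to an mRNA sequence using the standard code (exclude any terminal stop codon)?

4608

Lys: 2 codons.
Arg: 6 codons.
Cys: 2 codons.
Ala: 4 codons.
Leu: 6 codons.
Lys: 2 codons.
Tyr: 2 codons.
Cys: 2 codons.
2 × 6 × 2 × 4 × 6 × 2 × 2 × 2 = 4608.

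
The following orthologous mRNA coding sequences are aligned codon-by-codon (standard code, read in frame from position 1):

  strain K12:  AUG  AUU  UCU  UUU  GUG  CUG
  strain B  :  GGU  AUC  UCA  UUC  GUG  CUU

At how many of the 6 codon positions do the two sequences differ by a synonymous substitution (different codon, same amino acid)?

Codon 1: AUG Met / GGU Gly — nonsynonymous.
Codon 2: AUU Ile / AUC Ile — synonymous.
Codon 3: UCU Ser / UCA Ser — synonymous.
Codon 4: UUU Phe / UUC Phe — synonymous.
Codon 5: GUG Val / GUG Val — identical.
Codon 6: CUG Leu / CUU Leu — synonymous.
Synonymous differences: 4.

4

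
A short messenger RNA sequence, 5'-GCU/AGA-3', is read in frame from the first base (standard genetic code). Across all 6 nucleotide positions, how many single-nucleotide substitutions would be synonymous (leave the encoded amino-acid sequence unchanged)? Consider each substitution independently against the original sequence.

5

Codon 1 (GCU, Ala): 3 synonymous substitutions.
Codon 2 (AGA, Arg): 2 synonymous substitutions.
Total: 3 + 2 = 5.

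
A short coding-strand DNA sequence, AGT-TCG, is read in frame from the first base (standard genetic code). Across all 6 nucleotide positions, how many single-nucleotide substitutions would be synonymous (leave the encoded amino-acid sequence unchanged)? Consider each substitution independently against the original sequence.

4

Codon 1 (AGT, Ser): 1 synonymous substitution.
Codon 2 (TCG, Ser): 3 synonymous substitutions.
Total: 1 + 3 = 4.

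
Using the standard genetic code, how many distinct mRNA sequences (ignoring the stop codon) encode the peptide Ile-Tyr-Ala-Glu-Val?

192

Ile: 3 codons.
Tyr: 2 codons.
Ala: 4 codons.
Glu: 2 codons.
Val: 4 codons.
3 × 2 × 4 × 2 × 4 = 192.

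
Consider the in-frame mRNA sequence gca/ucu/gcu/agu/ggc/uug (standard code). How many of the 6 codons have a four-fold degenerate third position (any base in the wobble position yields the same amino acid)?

4

Codon 1 GCA (Ala): third position 4-fold.
Codon 2 UCU (Ser): third position 4-fold.
Codon 3 GCU (Ala): third position 4-fold.
Codon 4 AGU (Ser): third position 2-fold.
Codon 5 GGC (Gly): third position 4-fold.
Codon 6 UUG (Leu): third position 2-fold.
Four-fold degenerate third positions: 4.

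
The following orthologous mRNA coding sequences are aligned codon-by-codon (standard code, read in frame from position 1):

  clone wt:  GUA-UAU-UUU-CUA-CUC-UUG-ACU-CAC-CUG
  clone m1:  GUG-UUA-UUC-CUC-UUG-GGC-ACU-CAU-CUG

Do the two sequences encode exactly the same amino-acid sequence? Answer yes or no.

no

Codon 1: GUA Val / GUG Val — synonymous.
Codon 2: UAU Tyr / UUA Leu — nonsynonymous.
Codon 3: UUU Phe / UUC Phe — synonymous.
Codon 4: CUA Leu / CUC Leu — synonymous.
Codon 5: CUC Leu / UUG Leu — synonymous.
Codon 6: UUG Leu / GGC Gly — nonsynonymous.
Codon 7: ACU Thr / ACU Thr — identical.
Codon 8: CAC His / CAU His — synonymous.
Codon 9: CUG Leu / CUG Leu — identical.
Nonsynonymous differences: 2 → different protein.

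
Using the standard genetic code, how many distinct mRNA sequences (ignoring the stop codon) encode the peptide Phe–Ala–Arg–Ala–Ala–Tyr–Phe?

Phe: 2 codons.
Ala: 4 codons.
Arg: 6 codons.
Ala: 4 codons.
Ala: 4 codons.
Tyr: 2 codons.
Phe: 2 codons.
2 × 4 × 6 × 4 × 4 × 2 × 2 = 3072.

3072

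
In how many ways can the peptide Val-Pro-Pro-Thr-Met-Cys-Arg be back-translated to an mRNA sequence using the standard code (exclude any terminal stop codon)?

Val: 4 codons.
Pro: 4 codons.
Pro: 4 codons.
Thr: 4 codons.
Met: 1 codon.
Cys: 2 codons.
Arg: 6 codons.
4 × 4 × 4 × 4 × 1 × 2 × 6 = 3072.

3072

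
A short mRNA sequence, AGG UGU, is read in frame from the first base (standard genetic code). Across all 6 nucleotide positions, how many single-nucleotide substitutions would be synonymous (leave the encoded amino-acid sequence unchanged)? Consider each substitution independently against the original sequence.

Codon 1 (AGG, Arg): 2 synonymous substitutions.
Codon 2 (UGU, Cys): 1 synonymous substitution.
Total: 2 + 1 = 3.

3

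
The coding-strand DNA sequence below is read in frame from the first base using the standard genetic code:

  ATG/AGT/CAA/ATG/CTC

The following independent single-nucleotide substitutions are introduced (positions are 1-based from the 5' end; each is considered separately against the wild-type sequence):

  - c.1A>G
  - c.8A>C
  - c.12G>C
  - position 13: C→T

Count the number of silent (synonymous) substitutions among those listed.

0

Codon 1: ATG (Met) → GTG (Val) — missense.
Codon 3: CAA (Gln) → CCA (Pro) — missense.
Codon 4: ATG (Met) → ATC (Ile) — missense.
Codon 5: CTC (Leu) → TTC (Phe) — missense.
Synonymous: 0 of 4.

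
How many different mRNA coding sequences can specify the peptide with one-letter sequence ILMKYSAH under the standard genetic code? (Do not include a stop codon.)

3456

Ile: 3 codons.
Leu: 6 codons.
Met: 1 codon.
Lys: 2 codons.
Tyr: 2 codons.
Ser: 6 codons.
Ala: 4 codons.
His: 2 codons.
3 × 6 × 1 × 2 × 2 × 6 × 4 × 2 = 3456.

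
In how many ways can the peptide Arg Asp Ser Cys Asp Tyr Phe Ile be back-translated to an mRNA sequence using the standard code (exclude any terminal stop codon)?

3456

Arg: 6 codons.
Asp: 2 codons.
Ser: 6 codons.
Cys: 2 codons.
Asp: 2 codons.
Tyr: 2 codons.
Phe: 2 codons.
Ile: 3 codons.
6 × 2 × 6 × 2 × 2 × 2 × 2 × 3 = 3456.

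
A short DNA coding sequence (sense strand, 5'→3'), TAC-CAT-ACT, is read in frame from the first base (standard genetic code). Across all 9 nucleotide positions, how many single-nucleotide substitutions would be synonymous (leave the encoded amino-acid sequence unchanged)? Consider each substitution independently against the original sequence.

5

Codon 1 (TAC, Tyr): 1 synonymous substitution.
Codon 2 (CAT, His): 1 synonymous substitution.
Codon 3 (ACT, Thr): 3 synonymous substitutions.
Total: 1 + 1 + 3 = 5.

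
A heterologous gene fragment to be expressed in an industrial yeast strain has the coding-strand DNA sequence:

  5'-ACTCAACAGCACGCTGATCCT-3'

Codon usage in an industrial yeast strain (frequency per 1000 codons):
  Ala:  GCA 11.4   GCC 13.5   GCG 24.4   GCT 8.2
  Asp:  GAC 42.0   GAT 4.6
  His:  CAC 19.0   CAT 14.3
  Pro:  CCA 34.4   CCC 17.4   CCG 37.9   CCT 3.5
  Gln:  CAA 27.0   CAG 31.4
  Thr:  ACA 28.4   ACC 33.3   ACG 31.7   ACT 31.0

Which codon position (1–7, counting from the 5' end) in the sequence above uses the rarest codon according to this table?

Codon 1 ACT (Thr): 31.0 per 1000.
Codon 2 CAA (Gln): 27.0 per 1000.
Codon 3 CAG (Gln): 31.4 per 1000.
Codon 4 CAC (His): 19.0 per 1000.
Codon 5 GCT (Ala): 8.2 per 1000.
Codon 6 GAT (Asp): 4.6 per 1000.
Codon 7 CCT (Pro): 3.5 per 1000.
Lowest frequency is 3.5 at codon 7.

7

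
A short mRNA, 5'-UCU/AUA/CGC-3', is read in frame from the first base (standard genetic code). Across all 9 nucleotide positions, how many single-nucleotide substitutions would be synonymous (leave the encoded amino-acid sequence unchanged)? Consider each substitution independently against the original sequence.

Codon 1 (UCU, Ser): 3 synonymous substitutions.
Codon 2 (AUA, Ile): 2 synonymous substitutions.
Codon 3 (CGC, Arg): 3 synonymous substitutions.
Total: 3 + 2 + 3 = 8.

8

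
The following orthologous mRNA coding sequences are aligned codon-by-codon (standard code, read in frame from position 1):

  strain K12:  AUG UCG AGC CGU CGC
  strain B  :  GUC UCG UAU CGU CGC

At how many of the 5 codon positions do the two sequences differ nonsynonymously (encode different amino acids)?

2

Codon 1: AUG Met / GUC Val — nonsynonymous.
Codon 2: UCG Ser / UCG Ser — identical.
Codon 3: AGC Ser / UAU Tyr — nonsynonymous.
Codon 4: CGU Arg / CGU Arg — identical.
Codon 5: CGC Arg / CGC Arg — identical.
Nonsynonymous differences: 2.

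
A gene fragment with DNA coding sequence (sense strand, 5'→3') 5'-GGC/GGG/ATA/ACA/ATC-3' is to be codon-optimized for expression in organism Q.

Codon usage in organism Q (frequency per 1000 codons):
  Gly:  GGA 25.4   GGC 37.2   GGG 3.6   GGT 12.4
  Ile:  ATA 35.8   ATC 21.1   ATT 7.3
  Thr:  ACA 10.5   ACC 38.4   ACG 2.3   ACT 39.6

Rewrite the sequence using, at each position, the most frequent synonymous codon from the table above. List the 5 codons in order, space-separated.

Codon 1 (Gly): best is GGC at 37.2.
Codon 2 (Gly): best is GGC at 37.2.
Codon 3 (Ile): best is ATA at 35.8.
Codon 4 (Thr): best is ACT at 39.6.
Codon 5 (Ile): best is ATA at 35.8.

GGC GGC ATA ACT ATA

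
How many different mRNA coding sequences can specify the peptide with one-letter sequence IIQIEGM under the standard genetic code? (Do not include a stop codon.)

432

Ile: 3 codons.
Ile: 3 codons.
Gln: 2 codons.
Ile: 3 codons.
Glu: 2 codons.
Gly: 4 codons.
Met: 1 codon.
3 × 3 × 2 × 3 × 2 × 4 × 1 = 432.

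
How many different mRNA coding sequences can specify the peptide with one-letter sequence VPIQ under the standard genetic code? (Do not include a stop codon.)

96

Val: 4 codons.
Pro: 4 codons.
Ile: 3 codons.
Gln: 2 codons.
4 × 4 × 3 × 2 = 96.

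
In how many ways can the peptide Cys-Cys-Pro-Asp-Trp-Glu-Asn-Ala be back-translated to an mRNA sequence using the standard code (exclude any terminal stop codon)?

512

Cys: 2 codons.
Cys: 2 codons.
Pro: 4 codons.
Asp: 2 codons.
Trp: 1 codon.
Glu: 2 codons.
Asn: 2 codons.
Ala: 4 codons.
2 × 2 × 4 × 2 × 1 × 2 × 2 × 4 = 512.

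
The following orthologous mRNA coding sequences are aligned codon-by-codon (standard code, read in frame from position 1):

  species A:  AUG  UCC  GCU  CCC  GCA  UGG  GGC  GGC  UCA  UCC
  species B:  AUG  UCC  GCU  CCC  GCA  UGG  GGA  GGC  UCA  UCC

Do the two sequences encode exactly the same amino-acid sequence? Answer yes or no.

yes

Codon 1: AUG Met / AUG Met — identical.
Codon 2: UCC Ser / UCC Ser — identical.
Codon 3: GCU Ala / GCU Ala — identical.
Codon 4: CCC Pro / CCC Pro — identical.
Codon 5: GCA Ala / GCA Ala — identical.
Codon 6: UGG Trp / UGG Trp — identical.
Codon 7: GGC Gly / GGA Gly — synonymous.
Codon 8: GGC Gly / GGC Gly — identical.
Codon 9: UCA Ser / UCA Ser — identical.
Codon 10: UCC Ser / UCC Ser — identical.
Nonsynonymous differences: 0 → same protein.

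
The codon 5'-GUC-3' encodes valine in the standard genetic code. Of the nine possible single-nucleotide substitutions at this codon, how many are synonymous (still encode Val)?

Position 1: none → 0 synonymous.
Position 2: none → 0 synonymous.
Position 3: GUU, GUA, GUG → 3 synonymous.
Total: 0 + 0 + 3 = 3.

3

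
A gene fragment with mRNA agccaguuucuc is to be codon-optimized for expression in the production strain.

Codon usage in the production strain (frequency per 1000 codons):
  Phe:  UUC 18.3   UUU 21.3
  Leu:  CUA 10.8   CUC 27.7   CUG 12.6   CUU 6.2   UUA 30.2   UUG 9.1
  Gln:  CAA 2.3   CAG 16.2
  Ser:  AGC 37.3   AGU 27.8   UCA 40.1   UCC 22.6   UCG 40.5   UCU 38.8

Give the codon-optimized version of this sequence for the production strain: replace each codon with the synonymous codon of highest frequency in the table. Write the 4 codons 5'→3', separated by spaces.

UCG CAG UUU UUA

Codon 1 (Ser): best is UCG at 40.5.
Codon 2 (Gln): best is CAG at 16.2.
Codon 3 (Phe): best is UUU at 21.3.
Codon 4 (Leu): best is UUA at 30.2.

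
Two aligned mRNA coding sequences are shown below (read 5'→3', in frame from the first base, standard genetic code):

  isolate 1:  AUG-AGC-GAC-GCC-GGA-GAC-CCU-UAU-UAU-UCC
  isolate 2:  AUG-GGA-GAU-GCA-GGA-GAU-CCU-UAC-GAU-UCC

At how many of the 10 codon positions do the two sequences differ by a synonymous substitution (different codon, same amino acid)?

4

Codon 1: AUG Met / AUG Met — identical.
Codon 2: AGC Ser / GGA Gly — nonsynonymous.
Codon 3: GAC Asp / GAU Asp — synonymous.
Codon 4: GCC Ala / GCA Ala — synonymous.
Codon 5: GGA Gly / GGA Gly — identical.
Codon 6: GAC Asp / GAU Asp — synonymous.
Codon 7: CCU Pro / CCU Pro — identical.
Codon 8: UAU Tyr / UAC Tyr — synonymous.
Codon 9: UAU Tyr / GAU Asp — nonsynonymous.
Codon 10: UCC Ser / UCC Ser — identical.
Synonymous differences: 4.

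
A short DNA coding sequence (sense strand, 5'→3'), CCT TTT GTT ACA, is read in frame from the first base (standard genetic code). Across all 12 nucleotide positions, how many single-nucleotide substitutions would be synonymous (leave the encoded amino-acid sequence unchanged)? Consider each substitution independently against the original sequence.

Codon 1 (CCT, Pro): 3 synonymous substitutions.
Codon 2 (TTT, Phe): 1 synonymous substitution.
Codon 3 (GTT, Val): 3 synonymous substitutions.
Codon 4 (ACA, Thr): 3 synonymous substitutions.
Total: 3 + 1 + 3 + 3 = 10.

10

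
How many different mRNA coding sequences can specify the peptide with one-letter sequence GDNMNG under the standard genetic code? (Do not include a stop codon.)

128

Gly: 4 codons.
Asp: 2 codons.
Asn: 2 codons.
Met: 1 codon.
Asn: 2 codons.
Gly: 4 codons.
4 × 2 × 2 × 1 × 2 × 4 = 128.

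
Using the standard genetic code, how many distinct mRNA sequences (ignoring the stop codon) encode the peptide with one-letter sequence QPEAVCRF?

Gln: 2 codons.
Pro: 4 codons.
Glu: 2 codons.
Ala: 4 codons.
Val: 4 codons.
Cys: 2 codons.
Arg: 6 codons.
Phe: 2 codons.
2 × 4 × 2 × 4 × 4 × 2 × 6 × 2 = 6144.

6144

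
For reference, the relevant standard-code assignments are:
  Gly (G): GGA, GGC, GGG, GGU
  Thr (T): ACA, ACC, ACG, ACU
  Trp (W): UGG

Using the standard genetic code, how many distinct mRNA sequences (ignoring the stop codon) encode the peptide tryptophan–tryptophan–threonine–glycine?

Trp: 1 codon.
Trp: 1 codon.
Thr: 4 codons.
Gly: 4 codons.
1 × 1 × 4 × 4 = 16.

16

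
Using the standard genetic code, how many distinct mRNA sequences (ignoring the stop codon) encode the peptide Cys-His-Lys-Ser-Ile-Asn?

288

Cys: 2 codons.
His: 2 codons.
Lys: 2 codons.
Ser: 6 codons.
Ile: 3 codons.
Asn: 2 codons.
2 × 2 × 2 × 6 × 3 × 2 = 288.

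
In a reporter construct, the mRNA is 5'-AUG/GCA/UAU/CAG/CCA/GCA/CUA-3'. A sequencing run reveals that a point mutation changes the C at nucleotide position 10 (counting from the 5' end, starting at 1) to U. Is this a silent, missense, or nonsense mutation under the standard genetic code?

Position 10 falls in codon 4: CAG → Gln.
After the substitution the codon is UAG → Stop.
The new codon is a stop codon, so this is a nonsense mutation.

nonsense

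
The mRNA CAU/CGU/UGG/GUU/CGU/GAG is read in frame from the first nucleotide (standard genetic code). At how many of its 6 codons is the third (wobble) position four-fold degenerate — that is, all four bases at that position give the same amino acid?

3

Codon 1 CAU (His): third position 2-fold.
Codon 2 CGU (Arg): third position 4-fold.
Codon 3 UGG (Trp): third position 1-fold.
Codon 4 GUU (Val): third position 4-fold.
Codon 5 CGU (Arg): third position 4-fold.
Codon 6 GAG (Glu): third position 2-fold.
Four-fold degenerate third positions: 3.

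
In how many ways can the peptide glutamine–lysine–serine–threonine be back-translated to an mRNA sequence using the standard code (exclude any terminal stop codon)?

96

Gln: 2 codons.
Lys: 2 codons.
Ser: 6 codons.
Thr: 4 codons.
2 × 2 × 6 × 4 = 96.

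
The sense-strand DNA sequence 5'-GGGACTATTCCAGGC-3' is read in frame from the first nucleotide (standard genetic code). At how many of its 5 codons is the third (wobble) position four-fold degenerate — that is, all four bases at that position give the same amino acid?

Codon 1 GGG (Gly): third position 4-fold.
Codon 2 ACT (Thr): third position 4-fold.
Codon 3 ATT (Ile): third position 3-fold.
Codon 4 CCA (Pro): third position 4-fold.
Codon 5 GGC (Gly): third position 4-fold.
Four-fold degenerate third positions: 4.

4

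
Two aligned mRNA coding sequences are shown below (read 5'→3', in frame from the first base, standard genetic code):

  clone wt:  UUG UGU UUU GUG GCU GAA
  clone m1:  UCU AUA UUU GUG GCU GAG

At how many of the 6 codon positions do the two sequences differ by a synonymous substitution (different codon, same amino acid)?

Codon 1: UUG Leu / UCU Ser — nonsynonymous.
Codon 2: UGU Cys / AUA Ile — nonsynonymous.
Codon 3: UUU Phe / UUU Phe — identical.
Codon 4: GUG Val / GUG Val — identical.
Codon 5: GCU Ala / GCU Ala — identical.
Codon 6: GAA Glu / GAG Glu — synonymous.
Synonymous differences: 1.

1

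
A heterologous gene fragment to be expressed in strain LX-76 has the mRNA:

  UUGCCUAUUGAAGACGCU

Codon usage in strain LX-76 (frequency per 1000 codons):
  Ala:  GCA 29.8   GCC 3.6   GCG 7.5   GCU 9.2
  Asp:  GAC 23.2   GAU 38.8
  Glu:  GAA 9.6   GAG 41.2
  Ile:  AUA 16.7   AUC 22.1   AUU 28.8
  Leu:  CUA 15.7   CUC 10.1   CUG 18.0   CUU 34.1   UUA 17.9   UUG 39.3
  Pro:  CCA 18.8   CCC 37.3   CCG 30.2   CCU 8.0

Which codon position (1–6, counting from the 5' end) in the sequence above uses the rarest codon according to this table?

2

Codon 1 UUG (Leu): 39.3 per 1000.
Codon 2 CCU (Pro): 8.0 per 1000.
Codon 3 AUU (Ile): 28.8 per 1000.
Codon 4 GAA (Glu): 9.6 per 1000.
Codon 5 GAC (Asp): 23.2 per 1000.
Codon 6 GCU (Ala): 9.2 per 1000.
Lowest frequency is 8.0 at codon 2.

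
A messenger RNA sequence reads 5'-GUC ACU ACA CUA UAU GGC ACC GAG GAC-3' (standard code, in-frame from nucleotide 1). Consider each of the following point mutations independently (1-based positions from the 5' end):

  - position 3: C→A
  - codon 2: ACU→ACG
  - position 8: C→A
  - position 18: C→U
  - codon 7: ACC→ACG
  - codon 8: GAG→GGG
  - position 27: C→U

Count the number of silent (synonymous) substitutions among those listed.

5

Codon 1: GUC (Val) → GUA (Val) — synonymous.
Codon 2: ACU (Thr) → ACG (Thr) — synonymous.
Codon 3: ACA (Thr) → AAA (Lys) — missense.
Codon 6: GGC (Gly) → GGU (Gly) — synonymous.
Codon 7: ACC (Thr) → ACG (Thr) — synonymous.
Codon 8: GAG (Glu) → GGG (Gly) — missense.
Codon 9: GAC (Asp) → GAU (Asp) — synonymous.
Synonymous: 5 of 7.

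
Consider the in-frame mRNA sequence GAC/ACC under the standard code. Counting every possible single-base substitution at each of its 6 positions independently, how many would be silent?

4

Codon 1 (GAC, Asp): 1 synonymous substitution.
Codon 2 (ACC, Thr): 3 synonymous substitutions.
Total: 1 + 3 = 4.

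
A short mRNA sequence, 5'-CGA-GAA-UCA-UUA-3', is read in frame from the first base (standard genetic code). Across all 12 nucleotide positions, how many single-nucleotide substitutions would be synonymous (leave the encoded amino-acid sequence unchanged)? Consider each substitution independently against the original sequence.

Codon 1 (CGA, Arg): 4 synonymous substitutions.
Codon 2 (GAA, Glu): 1 synonymous substitution.
Codon 3 (UCA, Ser): 3 synonymous substitutions.
Codon 4 (UUA, Leu): 2 synonymous substitutions.
Total: 4 + 1 + 3 + 2 = 10.

10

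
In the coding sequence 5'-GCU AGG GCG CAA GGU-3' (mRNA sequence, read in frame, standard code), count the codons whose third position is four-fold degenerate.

3

Codon 1 GCU (Ala): third position 4-fold.
Codon 2 AGG (Arg): third position 2-fold.
Codon 3 GCG (Ala): third position 4-fold.
Codon 4 CAA (Gln): third position 2-fold.
Codon 5 GGU (Gly): third position 4-fold.
Four-fold degenerate third positions: 3.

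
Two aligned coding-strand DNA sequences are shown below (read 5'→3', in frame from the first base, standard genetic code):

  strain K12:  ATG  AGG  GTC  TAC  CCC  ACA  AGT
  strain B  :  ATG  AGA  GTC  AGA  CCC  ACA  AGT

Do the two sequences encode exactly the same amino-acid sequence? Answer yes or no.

no

Codon 1: ATG Met / ATG Met — identical.
Codon 2: AGG Arg / AGA Arg — synonymous.
Codon 3: GTC Val / GTC Val — identical.
Codon 4: TAC Tyr / AGA Arg — nonsynonymous.
Codon 5: CCC Pro / CCC Pro — identical.
Codon 6: ACA Thr / ACA Thr — identical.
Codon 7: AGT Ser / AGT Ser — identical.
Nonsynonymous differences: 1 → different protein.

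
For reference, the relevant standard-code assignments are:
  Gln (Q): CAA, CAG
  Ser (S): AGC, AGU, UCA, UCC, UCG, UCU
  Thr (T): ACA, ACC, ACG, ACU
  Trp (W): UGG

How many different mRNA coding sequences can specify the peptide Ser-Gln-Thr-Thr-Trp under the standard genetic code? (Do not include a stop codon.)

Ser: 6 codons.
Gln: 2 codons.
Thr: 4 codons.
Thr: 4 codons.
Trp: 1 codon.
6 × 2 × 4 × 4 × 1 = 192.

192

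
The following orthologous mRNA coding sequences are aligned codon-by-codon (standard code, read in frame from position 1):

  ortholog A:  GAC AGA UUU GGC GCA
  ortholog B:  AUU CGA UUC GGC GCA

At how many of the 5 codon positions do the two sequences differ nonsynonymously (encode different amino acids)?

Codon 1: GAC Asp / AUU Ile — nonsynonymous.
Codon 2: AGA Arg / CGA Arg — synonymous.
Codon 3: UUU Phe / UUC Phe — synonymous.
Codon 4: GGC Gly / GGC Gly — identical.
Codon 5: GCA Ala / GCA Ala — identical.
Nonsynonymous differences: 1.

1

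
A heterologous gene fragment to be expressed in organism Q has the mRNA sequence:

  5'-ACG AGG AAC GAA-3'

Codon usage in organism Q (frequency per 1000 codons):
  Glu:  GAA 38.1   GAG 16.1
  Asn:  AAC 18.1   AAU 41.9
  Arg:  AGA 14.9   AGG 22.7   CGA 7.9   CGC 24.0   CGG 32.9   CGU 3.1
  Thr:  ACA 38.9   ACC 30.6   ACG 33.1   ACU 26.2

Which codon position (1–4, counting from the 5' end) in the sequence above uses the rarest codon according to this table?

Codon 1 ACG (Thr): 33.1 per 1000.
Codon 2 AGG (Arg): 22.7 per 1000.
Codon 3 AAC (Asn): 18.1 per 1000.
Codon 4 GAA (Glu): 38.1 per 1000.
Lowest frequency is 18.1 at codon 3.

3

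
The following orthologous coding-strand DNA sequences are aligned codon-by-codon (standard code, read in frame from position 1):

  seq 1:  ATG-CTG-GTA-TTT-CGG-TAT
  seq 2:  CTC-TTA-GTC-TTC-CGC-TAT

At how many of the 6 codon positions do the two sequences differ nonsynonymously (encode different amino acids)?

Codon 1: ATG Met / CTC Leu — nonsynonymous.
Codon 2: CTG Leu / TTA Leu — synonymous.
Codon 3: GTA Val / GTC Val — synonymous.
Codon 4: TTT Phe / TTC Phe — synonymous.
Codon 5: CGG Arg / CGC Arg — synonymous.
Codon 6: TAT Tyr / TAT Tyr — identical.
Nonsynonymous differences: 1.

1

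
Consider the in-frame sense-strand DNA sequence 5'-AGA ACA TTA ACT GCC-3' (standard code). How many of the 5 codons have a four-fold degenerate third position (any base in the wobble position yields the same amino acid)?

Codon 1 AGA (Arg): third position 2-fold.
Codon 2 ACA (Thr): third position 4-fold.
Codon 3 TTA (Leu): third position 2-fold.
Codon 4 ACT (Thr): third position 4-fold.
Codon 5 GCC (Ala): third position 4-fold.
Four-fold degenerate third positions: 3.

3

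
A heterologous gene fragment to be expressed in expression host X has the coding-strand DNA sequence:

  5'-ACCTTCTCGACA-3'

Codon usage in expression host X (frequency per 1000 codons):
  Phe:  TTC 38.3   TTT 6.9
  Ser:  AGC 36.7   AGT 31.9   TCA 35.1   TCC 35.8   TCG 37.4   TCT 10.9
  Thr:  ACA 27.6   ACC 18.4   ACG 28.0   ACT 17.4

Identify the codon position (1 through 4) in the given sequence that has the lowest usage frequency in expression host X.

Codon 1 ACC (Thr): 18.4 per 1000.
Codon 2 TTC (Phe): 38.3 per 1000.
Codon 3 TCG (Ser): 37.4 per 1000.
Codon 4 ACA (Thr): 27.6 per 1000.
Lowest frequency is 18.4 at codon 1.

1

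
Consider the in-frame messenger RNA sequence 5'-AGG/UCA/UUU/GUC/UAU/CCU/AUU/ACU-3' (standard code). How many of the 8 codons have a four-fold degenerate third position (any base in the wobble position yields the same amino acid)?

4

Codon 1 AGG (Arg): third position 2-fold.
Codon 2 UCA (Ser): third position 4-fold.
Codon 3 UUU (Phe): third position 2-fold.
Codon 4 GUC (Val): third position 4-fold.
Codon 5 UAU (Tyr): third position 2-fold.
Codon 6 CCU (Pro): third position 4-fold.
Codon 7 AUU (Ile): third position 3-fold.
Codon 8 ACU (Thr): third position 4-fold.
Four-fold degenerate third positions: 4.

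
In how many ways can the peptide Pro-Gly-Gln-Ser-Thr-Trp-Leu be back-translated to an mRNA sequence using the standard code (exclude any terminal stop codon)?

Pro: 4 codons.
Gly: 4 codons.
Gln: 2 codons.
Ser: 6 codons.
Thr: 4 codons.
Trp: 1 codon.
Leu: 6 codons.
4 × 4 × 2 × 6 × 4 × 1 × 6 = 4608.

4608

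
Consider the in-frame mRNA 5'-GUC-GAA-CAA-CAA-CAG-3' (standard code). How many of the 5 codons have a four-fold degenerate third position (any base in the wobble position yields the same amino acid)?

1

Codon 1 GUC (Val): third position 4-fold.
Codon 2 GAA (Glu): third position 2-fold.
Codon 3 CAA (Gln): third position 2-fold.
Codon 4 CAA (Gln): third position 2-fold.
Codon 5 CAG (Gln): third position 2-fold.
Four-fold degenerate third positions: 1.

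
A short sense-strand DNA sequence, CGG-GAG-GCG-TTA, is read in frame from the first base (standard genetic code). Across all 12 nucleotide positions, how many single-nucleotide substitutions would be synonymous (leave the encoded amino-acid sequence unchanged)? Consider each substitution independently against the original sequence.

10

Codon 1 (CGG, Arg): 4 synonymous substitutions.
Codon 2 (GAG, Glu): 1 synonymous substitution.
Codon 3 (GCG, Ala): 3 synonymous substitutions.
Codon 4 (TTA, Leu): 2 synonymous substitutions.
Total: 4 + 1 + 3 + 2 = 10.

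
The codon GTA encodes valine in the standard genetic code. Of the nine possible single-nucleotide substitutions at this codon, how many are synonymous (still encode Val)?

Position 1: none → 0 synonymous.
Position 2: none → 0 synonymous.
Position 3: GTT, GTC, GTG → 3 synonymous.
Total: 0 + 0 + 3 = 3.

3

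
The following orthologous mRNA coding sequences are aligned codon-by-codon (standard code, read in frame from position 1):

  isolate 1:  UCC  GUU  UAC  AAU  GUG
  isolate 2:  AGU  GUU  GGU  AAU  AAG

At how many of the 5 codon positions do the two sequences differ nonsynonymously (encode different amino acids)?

2

Codon 1: UCC Ser / AGU Ser — synonymous.
Codon 2: GUU Val / GUU Val — identical.
Codon 3: UAC Tyr / GGU Gly — nonsynonymous.
Codon 4: AAU Asn / AAU Asn — identical.
Codon 5: GUG Val / AAG Lys — nonsynonymous.
Nonsynonymous differences: 2.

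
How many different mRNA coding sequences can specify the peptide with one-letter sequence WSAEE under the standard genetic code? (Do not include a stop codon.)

96

Trp: 1 codon.
Ser: 6 codons.
Ala: 4 codons.
Glu: 2 codons.
Glu: 2 codons.
1 × 6 × 4 × 2 × 2 = 96.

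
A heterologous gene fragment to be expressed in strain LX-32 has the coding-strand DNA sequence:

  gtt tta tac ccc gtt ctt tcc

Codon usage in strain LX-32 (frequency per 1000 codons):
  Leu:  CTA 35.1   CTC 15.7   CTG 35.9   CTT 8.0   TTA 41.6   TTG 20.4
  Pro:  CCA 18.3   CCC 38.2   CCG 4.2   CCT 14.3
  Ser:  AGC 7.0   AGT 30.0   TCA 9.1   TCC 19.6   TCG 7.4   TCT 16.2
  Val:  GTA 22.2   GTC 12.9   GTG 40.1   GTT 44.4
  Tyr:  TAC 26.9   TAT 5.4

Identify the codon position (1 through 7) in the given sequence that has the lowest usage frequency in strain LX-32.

Codon 1 GTT (Val): 44.4 per 1000.
Codon 2 TTA (Leu): 41.6 per 1000.
Codon 3 TAC (Tyr): 26.9 per 1000.
Codon 4 CCC (Pro): 38.2 per 1000.
Codon 5 GTT (Val): 44.4 per 1000.
Codon 6 CTT (Leu): 8.0 per 1000.
Codon 7 TCC (Ser): 19.6 per 1000.
Lowest frequency is 8.0 at codon 6.

6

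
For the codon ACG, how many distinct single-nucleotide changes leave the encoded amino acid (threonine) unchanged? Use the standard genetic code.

Position 1: none → 0 synonymous.
Position 2: none → 0 synonymous.
Position 3: ACU, ACC, ACA → 3 synonymous.
Total: 0 + 0 + 3 = 3.

3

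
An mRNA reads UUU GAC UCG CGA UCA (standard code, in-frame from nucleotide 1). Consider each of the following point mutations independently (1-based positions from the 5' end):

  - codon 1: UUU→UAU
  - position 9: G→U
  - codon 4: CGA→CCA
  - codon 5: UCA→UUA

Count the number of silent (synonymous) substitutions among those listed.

1

Codon 1: UUU (Phe) → UAU (Tyr) — missense.
Codon 3: UCG (Ser) → UCU (Ser) — synonymous.
Codon 4: CGA (Arg) → CCA (Pro) — missense.
Codon 5: UCA (Ser) → UUA (Leu) — missense.
Synonymous: 1 of 4.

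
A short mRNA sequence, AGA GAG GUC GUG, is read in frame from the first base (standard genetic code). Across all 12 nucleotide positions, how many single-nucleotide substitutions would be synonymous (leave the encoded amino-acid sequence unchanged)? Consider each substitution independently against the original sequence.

Codon 1 (AGA, Arg): 2 synonymous substitutions.
Codon 2 (GAG, Glu): 1 synonymous substitution.
Codon 3 (GUC, Val): 3 synonymous substitutions.
Codon 4 (GUG, Val): 3 synonymous substitutions.
Total: 2 + 1 + 3 + 3 = 9.

9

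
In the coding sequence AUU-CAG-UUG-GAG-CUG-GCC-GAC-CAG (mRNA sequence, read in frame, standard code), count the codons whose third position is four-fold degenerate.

2

Codon 1 AUU (Ile): third position 3-fold.
Codon 2 CAG (Gln): third position 2-fold.
Codon 3 UUG (Leu): third position 2-fold.
Codon 4 GAG (Glu): third position 2-fold.
Codon 5 CUG (Leu): third position 4-fold.
Codon 6 GCC (Ala): third position 4-fold.
Codon 7 GAC (Asp): third position 2-fold.
Codon 8 CAG (Gln): third position 2-fold.
Four-fold degenerate third positions: 2.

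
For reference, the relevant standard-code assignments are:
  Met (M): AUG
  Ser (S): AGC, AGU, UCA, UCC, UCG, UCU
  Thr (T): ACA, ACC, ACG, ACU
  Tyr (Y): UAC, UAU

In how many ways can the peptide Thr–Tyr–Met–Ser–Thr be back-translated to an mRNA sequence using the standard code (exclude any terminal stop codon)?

Thr: 4 codons.
Tyr: 2 codons.
Met: 1 codon.
Ser: 6 codons.
Thr: 4 codons.
4 × 2 × 1 × 6 × 4 = 192.

192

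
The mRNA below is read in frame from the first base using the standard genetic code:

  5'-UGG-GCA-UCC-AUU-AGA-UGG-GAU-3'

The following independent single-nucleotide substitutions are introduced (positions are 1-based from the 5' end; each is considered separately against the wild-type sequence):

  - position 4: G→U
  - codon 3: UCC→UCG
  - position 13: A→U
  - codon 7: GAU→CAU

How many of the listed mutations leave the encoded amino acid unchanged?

1

Codon 2: GCA (Ala) → UCA (Ser) — missense.
Codon 3: UCC (Ser) → UCG (Ser) — synonymous.
Codon 5: AGA (Arg) → UGA (Stop) — nonsense.
Codon 7: GAU (Asp) → CAU (His) — missense.
Synonymous: 1 of 4.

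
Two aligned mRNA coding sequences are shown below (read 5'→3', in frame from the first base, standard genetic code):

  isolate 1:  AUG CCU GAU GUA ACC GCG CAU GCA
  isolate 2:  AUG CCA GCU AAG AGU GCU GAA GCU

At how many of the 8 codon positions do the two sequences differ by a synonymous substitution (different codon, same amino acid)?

3

Codon 1: AUG Met / AUG Met — identical.
Codon 2: CCU Pro / CCA Pro — synonymous.
Codon 3: GAU Asp / GCU Ala — nonsynonymous.
Codon 4: GUA Val / AAG Lys — nonsynonymous.
Codon 5: ACC Thr / AGU Ser — nonsynonymous.
Codon 6: GCG Ala / GCU Ala — synonymous.
Codon 7: CAU His / GAA Glu — nonsynonymous.
Codon 8: GCA Ala / GCU Ala — synonymous.
Synonymous differences: 3.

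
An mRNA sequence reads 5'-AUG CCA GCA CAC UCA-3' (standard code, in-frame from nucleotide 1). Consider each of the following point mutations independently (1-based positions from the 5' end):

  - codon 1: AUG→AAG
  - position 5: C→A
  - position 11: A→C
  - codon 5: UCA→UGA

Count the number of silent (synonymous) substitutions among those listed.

0

Codon 1: AUG (Met) → AAG (Lys) — missense.
Codon 2: CCA (Pro) → CAA (Gln) — missense.
Codon 4: CAC (His) → CCC (Pro) — missense.
Codon 5: UCA (Ser) → UGA (Stop) — nonsense.
Synonymous: 0 of 4.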